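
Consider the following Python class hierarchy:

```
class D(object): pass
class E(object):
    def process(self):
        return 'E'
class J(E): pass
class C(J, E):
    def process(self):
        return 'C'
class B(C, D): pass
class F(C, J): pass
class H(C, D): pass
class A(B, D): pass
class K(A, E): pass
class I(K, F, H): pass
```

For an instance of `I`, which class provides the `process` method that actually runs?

C

L[I] = I + merge(L[K], L[F], L[H], [K F H])
  take K:  [K A B C J E D object] + [F C J E object] + [H C J E D object] + [K F H]
  take A:  [A B C J E D object] + [F C J E object] + [H C J E D object] + [F H]
  take B:  [B C J E D object] + [F C J E object] + [H C J E D object] + [F H]
  take F:  [C J E D object] + [F C J E object] + [H C J E D object] + [F H]
  take H:  [C J E D object] + [C J E object] + [H C J E D object] + [H]
  take C:  [C J E D object] + [C J E object] + [C J E D object]
  take J:  [J E D object] + [J E object] + [J E D object]
  take E:  [E D object] + [E object] + [E D object]
  take D:  [D object] + [object] + [D object]
  take object:  [object] + [object] + [object]
MRO: I K A B F H C J E D object
process is defined in: C, E. First along the MRO is C.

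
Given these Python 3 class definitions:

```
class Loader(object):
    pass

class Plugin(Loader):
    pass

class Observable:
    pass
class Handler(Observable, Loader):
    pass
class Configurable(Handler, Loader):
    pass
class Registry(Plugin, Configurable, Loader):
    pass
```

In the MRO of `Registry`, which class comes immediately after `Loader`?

L[Registry] = Registry + merge(L[Plugin], L[Configurable], L[Loader], [Plugin Configurable Loader])
  take Plugin:  [Plugin Loader object] + [Configurable Handler Observable Loader object] + [Loader object] + [Plugin Configurable Loader]
  take Configurable:  [Loader object] + [Configurable Handler Observable Loader object] + [Loader object] + [Configurable Loader]
  take Handler:  [Loader object] + [Handler Observable Loader object] + [Loader object] + [Loader]
  take Observable:  [Loader object] + [Observable Loader object] + [Loader object] + [Loader]
  take Loader:  [Loader object] + [Loader object] + [Loader object] + [Loader]
  take object:  [object] + [object] + [object]
MRO: Registry Plugin Configurable Handler Observable Loader object
Loader is at position 5; next is object.

object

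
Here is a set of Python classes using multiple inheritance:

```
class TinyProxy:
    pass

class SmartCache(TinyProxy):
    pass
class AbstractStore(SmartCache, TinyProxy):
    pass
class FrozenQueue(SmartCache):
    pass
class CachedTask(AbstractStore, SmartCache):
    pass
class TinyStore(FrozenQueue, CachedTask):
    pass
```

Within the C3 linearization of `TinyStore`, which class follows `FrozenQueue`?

L[TinyStore] = TinyStore + merge(L[FrozenQueue], L[CachedTask], [FrozenQueue CachedTask])
  take FrozenQueue:  [FrozenQueue SmartCache TinyProxy object] + [CachedTask AbstractStore SmartCache TinyProxy object] + [FrozenQueue CachedTask]
  take CachedTask:  [SmartCache TinyProxy object] + [CachedTask AbstractStore SmartCache TinyProxy object] + [CachedTask]
  take AbstractStore:  [SmartCache TinyProxy object] + [AbstractStore SmartCache TinyProxy object]
  take SmartCache:  [SmartCache TinyProxy object] + [SmartCache TinyProxy object]
  take TinyProxy:  [TinyProxy object] + [TinyProxy object]
  take object:  [object] + [object]
MRO: TinyStore FrozenQueue CachedTask AbstractStore SmartCache TinyProxy object
FrozenQueue is at position 1; next is CachedTask.

CachedTask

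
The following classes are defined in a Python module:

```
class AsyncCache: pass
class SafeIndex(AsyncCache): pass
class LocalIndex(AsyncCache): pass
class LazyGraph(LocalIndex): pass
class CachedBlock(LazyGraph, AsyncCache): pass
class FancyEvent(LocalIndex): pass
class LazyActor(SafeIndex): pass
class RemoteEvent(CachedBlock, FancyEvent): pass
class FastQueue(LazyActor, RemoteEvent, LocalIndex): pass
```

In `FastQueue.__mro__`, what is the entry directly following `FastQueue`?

LazyActor

L[FastQueue] = FastQueue + merge(L[LazyActor], L[RemoteEvent], L[LocalIndex], [LazyActor RemoteEvent LocalIndex])
  take LazyActor:  [LazyActor SafeIndex AsyncCache object] + [RemoteEvent CachedBlock LazyGraph FancyEvent LocalIndex AsyncCache object] + [LocalIndex AsyncCache object] + [LazyActor RemoteEvent LocalIndex]
  take SafeIndex:  [SafeIndex AsyncCache object] + [RemoteEvent CachedBlock LazyGraph FancyEvent LocalIndex AsyncCache object] + [LocalIndex AsyncCache object] + [RemoteEvent LocalIndex]
  take RemoteEvent:  [AsyncCache object] + [RemoteEvent CachedBlock LazyGraph FancyEvent LocalIndex AsyncCache object] + [LocalIndex AsyncCache object] + [RemoteEvent LocalIndex]
  take CachedBlock:  [AsyncCache object] + [CachedBlock LazyGraph FancyEvent LocalIndex AsyncCache object] + [LocalIndex AsyncCache object] + [LocalIndex]
  take LazyGraph:  [AsyncCache object] + [LazyGraph FancyEvent LocalIndex AsyncCache object] + [LocalIndex AsyncCache object] + [LocalIndex]
  take FancyEvent:  [AsyncCache object] + [FancyEvent LocalIndex AsyncCache object] + [LocalIndex AsyncCache object] + [LocalIndex]
  take LocalIndex:  [AsyncCache object] + [LocalIndex AsyncCache object] + [LocalIndex AsyncCache object] + [LocalIndex]
  take AsyncCache:  [AsyncCache object] + [AsyncCache object] + [AsyncCache object]
  take object:  [object] + [object] + [object]
MRO: FastQueue LazyActor SafeIndex RemoteEvent CachedBlock LazyGraph FancyEvent LocalIndex AsyncCache object
FastQueue is at position 0; next is LazyActor.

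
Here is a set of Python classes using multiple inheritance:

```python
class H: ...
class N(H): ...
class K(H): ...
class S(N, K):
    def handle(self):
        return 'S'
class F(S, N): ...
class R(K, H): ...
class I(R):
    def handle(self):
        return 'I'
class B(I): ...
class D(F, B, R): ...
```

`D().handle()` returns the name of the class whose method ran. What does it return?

S

L[D] = D + merge(L[F], L[B], L[R], [F B R])
  take F:  [F S N K H object] + [B I R K H object] + [R K H object] + [F B R]
  take S:  [S N K H object] + [B I R K H object] + [R K H object] + [B R]
  take N:  [N K H object] + [B I R K H object] + [R K H object] + [B R]
  take B:  [K H object] + [B I R K H object] + [R K H object] + [B R]
  take I:  [K H object] + [I R K H object] + [R K H object] + [R]
  take R:  [K H object] + [R K H object] + [R K H object] + [R]
  take K:  [K H object] + [K H object] + [K H object]
  take H:  [H object] + [H object] + [H object]
  take object:  [object] + [object] + [object]
MRO: D F S N B I R K H object
handle is defined in: I, S. First along the MRO is S.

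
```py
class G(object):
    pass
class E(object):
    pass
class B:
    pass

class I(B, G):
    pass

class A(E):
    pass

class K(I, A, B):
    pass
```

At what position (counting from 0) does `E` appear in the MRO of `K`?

5

L[K] = K + merge(L[I], L[A], L[B], [I A B])
  take I:  [I B G object] + [A E object] + [B object] + [I A B]
  take A:  [B G object] + [A E object] + [B object] + [A B]
  take B:  [B G object] + [E object] + [B object] + [B]
  take G:  [G object] + [E object] + [object]
  take E:  [object] + [E object] + [object]
  take object:  [object] + [object] + [object]
MRO: K I A B G E object
E sits at index 5.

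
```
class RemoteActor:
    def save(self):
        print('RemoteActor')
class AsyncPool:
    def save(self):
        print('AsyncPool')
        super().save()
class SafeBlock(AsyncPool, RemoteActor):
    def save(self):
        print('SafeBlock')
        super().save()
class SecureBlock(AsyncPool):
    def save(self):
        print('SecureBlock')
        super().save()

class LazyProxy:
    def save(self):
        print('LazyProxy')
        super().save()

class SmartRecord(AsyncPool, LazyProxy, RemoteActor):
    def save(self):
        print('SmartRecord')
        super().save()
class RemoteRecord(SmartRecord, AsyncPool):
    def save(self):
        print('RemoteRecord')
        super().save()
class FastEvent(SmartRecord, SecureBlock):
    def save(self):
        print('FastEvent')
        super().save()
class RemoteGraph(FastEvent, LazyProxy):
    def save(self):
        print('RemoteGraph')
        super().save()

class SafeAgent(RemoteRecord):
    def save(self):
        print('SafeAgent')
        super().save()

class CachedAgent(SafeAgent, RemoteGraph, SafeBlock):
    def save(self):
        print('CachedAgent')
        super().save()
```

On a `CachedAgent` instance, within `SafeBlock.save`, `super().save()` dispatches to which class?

AsyncPool

L[CachedAgent] = CachedAgent + merge(L[SafeAgent], L[RemoteGraph], L[SafeBlock], [SafeAgent RemoteGraph SafeBlock])
  take SafeAgent:  [SafeAgent RemoteRecord SmartRecord AsyncPool LazyProxy RemoteActor object] + [RemoteGraph FastEvent SmartRecord SecureBlock AsyncPool LazyProxy RemoteActor object] + [SafeBlock AsyncPool RemoteActor object] + [SafeAgent RemoteGraph SafeBlock]
  take RemoteRecord:  [RemoteRecord SmartRecord AsyncPool LazyProxy RemoteActor object] + [RemoteGraph FastEvent SmartRecord SecureBlock AsyncPool LazyProxy RemoteActor object] + [SafeBlock AsyncPool RemoteActor object] + [RemoteGraph SafeBlock]
  take RemoteGraph:  [SmartRecord AsyncPool LazyProxy RemoteActor object] + [RemoteGraph FastEvent SmartRecord SecureBlock AsyncPool LazyProxy RemoteActor object] + [SafeBlock AsyncPool RemoteActor object] + [RemoteGraph SafeBlock]
  take FastEvent:  [SmartRecord AsyncPool LazyProxy RemoteActor object] + [FastEvent SmartRecord SecureBlock AsyncPool LazyProxy RemoteActor object] + [SafeBlock AsyncPool RemoteActor object] + [SafeBlock]
  take SmartRecord:  [SmartRecord AsyncPool LazyProxy RemoteActor object] + [SmartRecord SecureBlock AsyncPool LazyProxy RemoteActor object] + [SafeBlock AsyncPool RemoteActor object] + [SafeBlock]
  take SecureBlock:  [AsyncPool LazyProxy RemoteActor object] + [SecureBlock AsyncPool LazyProxy RemoteActor object] + [SafeBlock AsyncPool RemoteActor object] + [SafeBlock]
  take SafeBlock:  [AsyncPool LazyProxy RemoteActor object] + [AsyncPool LazyProxy RemoteActor object] + [SafeBlock AsyncPool RemoteActor object] + [SafeBlock]
  take AsyncPool:  [AsyncPool LazyProxy RemoteActor object] + [AsyncPool LazyProxy RemoteActor object] + [AsyncPool RemoteActor object]
  take LazyProxy:  [LazyProxy RemoteActor object] + [LazyProxy RemoteActor object] + [RemoteActor object]
  take RemoteActor:  [RemoteActor object] + [RemoteActor object] + [RemoteActor object]
  take object:  [object] + [object] + [object]
MRO: CachedAgent SafeAgent RemoteRecord RemoteGraph FastEvent SmartRecord SecureBlock SafeBlock AsyncPool LazyProxy RemoteActor object
super() in SafeBlock.save on a CachedAgent instance goes to the class after SafeBlock in CachedAgent's MRO: AsyncPool.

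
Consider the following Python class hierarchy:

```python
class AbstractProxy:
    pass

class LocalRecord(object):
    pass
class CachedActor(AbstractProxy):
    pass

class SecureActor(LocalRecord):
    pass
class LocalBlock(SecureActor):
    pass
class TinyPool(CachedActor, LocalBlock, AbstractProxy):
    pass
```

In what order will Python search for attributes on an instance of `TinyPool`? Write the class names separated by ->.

L[TinyPool] = TinyPool + merge(L[CachedActor], L[LocalBlock], L[AbstractProxy], [CachedActor LocalBlock AbstractProxy])
  take CachedActor:  [CachedActor AbstractProxy object] + [LocalBlock SecureActor LocalRecord object] + [AbstractProxy object] + [CachedActor LocalBlock AbstractProxy]
  take LocalBlock:  [AbstractProxy object] + [LocalBlock SecureActor LocalRecord object] + [AbstractProxy object] + [LocalBlock AbstractProxy]
  take AbstractProxy:  [AbstractProxy object] + [SecureActor LocalRecord object] + [AbstractProxy object] + [AbstractProxy]
  take SecureActor:  [object] + [SecureActor LocalRecord object] + [object]
  take LocalRecord:  [object] + [LocalRecord object] + [object]
  take object:  [object] + [object] + [object]

TinyPool -> CachedActor -> LocalBlock -> AbstractProxy -> SecureActor -> LocalRecord -> object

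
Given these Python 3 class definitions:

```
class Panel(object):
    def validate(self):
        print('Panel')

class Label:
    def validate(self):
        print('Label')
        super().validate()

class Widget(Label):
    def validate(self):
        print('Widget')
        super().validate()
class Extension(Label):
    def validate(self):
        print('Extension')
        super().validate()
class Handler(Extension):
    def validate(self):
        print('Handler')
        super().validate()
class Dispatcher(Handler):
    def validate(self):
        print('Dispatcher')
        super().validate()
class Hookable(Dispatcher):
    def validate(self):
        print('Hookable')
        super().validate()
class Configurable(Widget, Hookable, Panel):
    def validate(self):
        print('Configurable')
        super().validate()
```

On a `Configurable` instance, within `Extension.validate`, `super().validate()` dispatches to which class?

Label

L[Configurable] = Configurable + merge(L[Widget], L[Hookable], L[Panel], [Widget Hookable Panel])
  take Widget:  [Widget Label object] + [Hookable Dispatcher Handler Extension Label object] + [Panel object] + [Widget Hookable Panel]
  take Hookable:  [Label object] + [Hookable Dispatcher Handler Extension Label object] + [Panel object] + [Hookable Panel]
  take Dispatcher:  [Label object] + [Dispatcher Handler Extension Label object] + [Panel object] + [Panel]
  take Handler:  [Label object] + [Handler Extension Label object] + [Panel object] + [Panel]
  take Extension:  [Label object] + [Extension Label object] + [Panel object] + [Panel]
  take Label:  [Label object] + [Label object] + [Panel object] + [Panel]
  take Panel:  [object] + [object] + [Panel object] + [Panel]
  take object:  [object] + [object] + [object]
MRO: Configurable Widget Hookable Dispatcher Handler Extension Label Panel object
super() in Extension.validate on a Configurable instance goes to the class after Extension in Configurable's MRO: Label.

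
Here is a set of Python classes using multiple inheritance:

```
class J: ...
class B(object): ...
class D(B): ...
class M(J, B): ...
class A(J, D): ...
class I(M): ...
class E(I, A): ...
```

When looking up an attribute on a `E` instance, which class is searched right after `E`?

I

L[E] = E + merge(L[I], L[A], [I A])
  take I:  [I M J B object] + [A J D B object] + [I A]
  take M:  [M J B object] + [A J D B object] + [A]
  take A:  [J B object] + [A J D B object] + [A]
  take J:  [J B object] + [J D B object]
  take D:  [B object] + [D B object]
  take B:  [B object] + [B object]
  take object:  [object] + [object]
MRO: E I M A J D B object
E is at position 0; next is I.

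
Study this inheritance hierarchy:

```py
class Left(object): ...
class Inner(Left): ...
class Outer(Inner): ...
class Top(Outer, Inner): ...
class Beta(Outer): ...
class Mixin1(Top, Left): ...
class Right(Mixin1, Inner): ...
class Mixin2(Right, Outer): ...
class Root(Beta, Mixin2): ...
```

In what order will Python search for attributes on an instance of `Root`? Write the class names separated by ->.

L[Root] = Root + merge(L[Beta], L[Mixin2], [Beta Mixin2])
  take Beta:  [Beta Outer Inner Left object] + [Mixin2 Right Mixin1 Top Outer Inner Left object] + [Beta Mixin2]
  take Mixin2:  [Outer Inner Left object] + [Mixin2 Right Mixin1 Top Outer Inner Left object] + [Mixin2]
  take Right:  [Outer Inner Left object] + [Right Mixin1 Top Outer Inner Left object]
  take Mixin1:  [Outer Inner Left object] + [Mixin1 Top Outer Inner Left object]
  take Top:  [Outer Inner Left object] + [Top Outer Inner Left object]
  take Outer:  [Outer Inner Left object] + [Outer Inner Left object]
  take Inner:  [Inner Left object] + [Inner Left object]
  take Left:  [Left object] + [Left object]
  take object:  [object] + [object]

Root -> Beta -> Mixin2 -> Right -> Mixin1 -> Top -> Outer -> Inner -> Left -> object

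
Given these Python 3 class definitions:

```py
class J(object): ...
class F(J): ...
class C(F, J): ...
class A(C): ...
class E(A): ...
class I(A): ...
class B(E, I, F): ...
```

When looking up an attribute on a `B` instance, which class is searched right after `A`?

L[B] = B + merge(L[E], L[I], L[F], [E I F])
  take E:  [E A C F J object] + [I A C F J object] + [F J object] + [E I F]
  take I:  [A C F J object] + [I A C F J object] + [F J object] + [I F]
  take A:  [A C F J object] + [A C F J object] + [F J object] + [F]
  take C:  [C F J object] + [C F J object] + [F J object] + [F]
  take F:  [F J object] + [F J object] + [F J object] + [F]
  take J:  [J object] + [J object] + [J object]
  take object:  [object] + [object] + [object]
MRO: B E I A C F J object
A is at position 3; next is C.

C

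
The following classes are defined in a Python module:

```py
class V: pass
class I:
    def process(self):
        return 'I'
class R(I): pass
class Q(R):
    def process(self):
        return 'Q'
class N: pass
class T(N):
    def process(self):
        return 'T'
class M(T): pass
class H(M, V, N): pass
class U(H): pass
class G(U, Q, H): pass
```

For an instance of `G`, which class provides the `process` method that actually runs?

L[G] = G + merge(L[U], L[Q], L[H], [U Q H])
  take U:  [U H M T V N object] + [Q R I object] + [H M T V N object] + [U Q H]
  take Q:  [H M T V N object] + [Q R I object] + [H M T V N object] + [Q H]
  take H:  [H M T V N object] + [R I object] + [H M T V N object] + [H]
  take M:  [M T V N object] + [R I object] + [M T V N object]
  take T:  [T V N object] + [R I object] + [T V N object]
  take V:  [V N object] + [R I object] + [V N object]
  take N:  [N object] + [R I object] + [N object]
  take R:  [object] + [R I object] + [object]
  take I:  [object] + [I object] + [object]
  take object:  [object] + [object] + [object]
MRO: G U Q H M T V N R I object
process is defined in: I, Q, T. First along the MRO is Q.

Q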